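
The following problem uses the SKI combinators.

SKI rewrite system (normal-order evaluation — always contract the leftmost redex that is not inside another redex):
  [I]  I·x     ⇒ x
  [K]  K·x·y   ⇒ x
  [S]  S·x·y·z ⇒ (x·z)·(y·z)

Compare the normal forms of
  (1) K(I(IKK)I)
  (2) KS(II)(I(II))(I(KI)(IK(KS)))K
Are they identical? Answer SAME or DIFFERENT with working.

Answer: SAME — A ⇓ KK, B ⇓ KK

Reduction:
Term A:
  start: K(I(IKK)I)
  →1  K(IKKI)
  →2  K(KKI)
  →3  KK

Term B:
  start: KS(II)(I(II))(I(KI)(IK(KS)))K
  →1  S(I(II))(I(KI)(IK(KS)))K
  →2  I(II)K(I(KI)(IK(KS))K)
  →3  IIK(I(KI)(IK(KS))K)
  →4  IK(I(KI)(IK(KS))K)
  →5  K(I(KI)(IK(KS))K)
  →6  K(KI(IK(KS))K)
  →7  K(IK)
  →8  KK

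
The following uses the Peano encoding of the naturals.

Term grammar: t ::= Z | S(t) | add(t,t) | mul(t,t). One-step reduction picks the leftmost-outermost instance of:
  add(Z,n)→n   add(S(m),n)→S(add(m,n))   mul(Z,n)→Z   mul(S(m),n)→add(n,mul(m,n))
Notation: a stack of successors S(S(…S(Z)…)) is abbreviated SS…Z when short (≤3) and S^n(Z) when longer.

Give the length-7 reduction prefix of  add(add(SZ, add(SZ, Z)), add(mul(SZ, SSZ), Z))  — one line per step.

Answer: after 7 steps: S(S(add(mul(SZ, SSZ), Z)))

Derivation:
  start: add(add(SZ, add(SZ, Z)), add(mul(SZ, SSZ), Z))
  [1] add(S(add(Z, add(SZ, Z))), add(mul(SZ, SSZ), Z))
  [2] S(add(add(Z, add(SZ, Z)), add(mul(SZ, SSZ), Z)))
  [3] S(add(add(SZ, Z), add(mul(SZ, SSZ), Z)))
  [4] S(add(S(add(Z, Z)), add(mul(SZ, SSZ), Z)))
  [5] S(S(add(add(Z, Z), add(mul(SZ, SSZ), Z))))
  [6] S(S(add(Z, add(mul(SZ, SSZ), Z))))
  [7] S(S(add(mul(SZ, SSZ), Z)))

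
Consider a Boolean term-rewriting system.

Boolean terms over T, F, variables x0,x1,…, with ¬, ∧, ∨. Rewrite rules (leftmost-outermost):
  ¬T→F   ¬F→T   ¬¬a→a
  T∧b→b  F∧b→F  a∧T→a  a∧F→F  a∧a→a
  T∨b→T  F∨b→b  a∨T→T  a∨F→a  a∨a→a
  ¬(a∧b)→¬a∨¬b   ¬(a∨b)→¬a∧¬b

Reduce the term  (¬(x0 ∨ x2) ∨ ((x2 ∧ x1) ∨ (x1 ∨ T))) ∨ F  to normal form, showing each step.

Answer: normal form = T  (in 5 steps)

Reduction:
  start: (¬(x0 ∨ x2) ∨ ((x2 ∧ x1) ∨ (x1 ∨ T))) ∨ F
  step 1: ¬(x0 ∨ x2) ∨ ((x2 ∧ x1) ∨ (x1 ∨ T))
  step 2: (¬x0 ∧ ¬x2) ∨ ((x2 ∧ x1) ∨ (x1 ∨ T))
  step 3: (¬x0 ∧ ¬x2) ∨ ((x2 ∧ x1) ∨ T)
  step 4: (¬x0 ∧ ¬x2) ∨ T
  step 5: T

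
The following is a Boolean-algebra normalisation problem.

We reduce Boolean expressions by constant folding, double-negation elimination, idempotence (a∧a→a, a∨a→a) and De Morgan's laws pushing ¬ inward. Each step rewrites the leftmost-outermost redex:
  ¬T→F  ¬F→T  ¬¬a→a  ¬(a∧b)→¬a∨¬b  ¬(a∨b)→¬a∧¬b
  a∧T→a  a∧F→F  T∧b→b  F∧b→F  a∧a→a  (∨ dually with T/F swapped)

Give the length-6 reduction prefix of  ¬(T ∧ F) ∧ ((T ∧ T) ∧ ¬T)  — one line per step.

Answer: after 6 steps: T ∧ ¬T

Working:
  start: ¬(T ∧ F) ∧ ((T ∧ T) ∧ ¬T)
  step 1: (¬T ∨ ¬F) ∧ ((T ∧ T) ∧ ¬T)
  step 2: (F ∨ ¬F) ∧ ((T ∧ T) ∧ ¬T)
  step 3: ¬F ∧ ((T ∧ T) ∧ ¬T)
  step 4: T ∧ ((T ∧ T) ∧ ¬T)
  step 5: (T ∧ T) ∧ ¬T
  step 6: T ∧ ¬T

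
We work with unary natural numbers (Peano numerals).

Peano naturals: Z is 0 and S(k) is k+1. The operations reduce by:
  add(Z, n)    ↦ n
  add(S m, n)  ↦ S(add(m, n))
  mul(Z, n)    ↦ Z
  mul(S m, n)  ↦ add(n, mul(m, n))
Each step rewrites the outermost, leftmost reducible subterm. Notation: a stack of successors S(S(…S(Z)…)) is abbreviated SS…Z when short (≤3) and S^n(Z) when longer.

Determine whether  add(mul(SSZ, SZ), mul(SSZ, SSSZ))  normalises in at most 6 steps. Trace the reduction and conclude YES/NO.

Answer: NO — after 6 steps the term is S(add(S(add(Z, mul(Z, SZ))), mul(SSZ, SSSZ))), not yet normal

Working:
  start: add(mul(SSZ, SZ), mul(SSZ, SSSZ))
  step 1: add(add(SZ, mul(SZ, SZ)), mul(SSZ, SSSZ))
  step 2: add(S(add(Z, mul(SZ, SZ))), mul(SSZ, SSSZ))
  step 3: S(add(add(Z, mul(SZ, SZ)), mul(SSZ, SSSZ)))
  step 4: S(add(mul(SZ, SZ), mul(SSZ, SSSZ)))
  step 5: S(add(add(SZ, mul(Z, SZ)), mul(SSZ, SSSZ)))
  step 6: S(add(S(add(Z, mul(Z, SZ))), mul(SSZ, SSSZ)))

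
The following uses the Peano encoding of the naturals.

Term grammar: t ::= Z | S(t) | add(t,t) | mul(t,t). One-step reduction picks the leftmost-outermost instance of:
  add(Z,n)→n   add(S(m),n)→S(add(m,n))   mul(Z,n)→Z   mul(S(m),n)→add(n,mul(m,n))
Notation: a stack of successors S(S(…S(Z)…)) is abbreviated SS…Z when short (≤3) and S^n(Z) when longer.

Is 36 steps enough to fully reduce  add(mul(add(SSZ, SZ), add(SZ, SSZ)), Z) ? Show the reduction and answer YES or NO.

Answer: YES — reaches normal form S^9(Z) in 35 ≤ 36 steps

Working:
  start: add(mul(add(SSZ, SZ), add(SZ, SSZ)), Z)
  [1] add(mul(S(add(SZ, SZ)), add(SZ, SSZ)), Z)
  [2] add(add(add(SZ, SSZ), mul(add(SZ, SZ), add(SZ, SSZ))), Z)
  [3] add(add(S(add(Z, SSZ)), mul(add(SZ, SZ), add(SZ, SSZ))), Z)
  [4] add(S(add(add(Z, SSZ), mul(add(SZ, SZ), add(SZ, SSZ)))), Z)
  [5] S(add(add(add(Z, SSZ), mul(add(SZ, SZ), add(SZ, SSZ))), Z))
  [6] S(add(add(SSZ, mul(add(SZ, SZ), add(SZ, SSZ))), Z))
  [7] S(add(S(add(SZ, mul(add(SZ, SZ), add(SZ, SSZ)))), Z))
  [8] S(S(add(add(SZ, mul(add(SZ, SZ), add(SZ, SSZ))), Z)))
  [9] S(S(add(S(add(Z, mul(add(SZ, SZ), add(SZ, SSZ)))), Z)))
  [10] S(S(S(add(add(Z, mul(add(SZ, SZ), add(SZ, SSZ))), Z))))
  [11] S(S(S(add(mul(add(SZ, SZ), add(SZ, SSZ)), Z))))
  [12] S(S(S(add(mul(S(add(Z, SZ)), add(SZ, SSZ)), Z))))
  [13] S(S(S(add(add(add(SZ, SSZ), mul(add(Z, SZ), add(SZ, SSZ))), Z))))
  [14] S(S(S(add(add(S(add(Z, SSZ)), mul(add(Z, SZ), add(SZ, SSZ))), Z))))
  [15] S(S(S(add(S(add(add(Z, SSZ), mul(add(Z, SZ), add(SZ, SSZ)))), Z))))
  [16] S(S(S(S(add(add(add(Z, SSZ), mul(add(Z, SZ), add(SZ, SSZ))), Z)))))
  [17] S(S(S(S(add(add(SSZ, mul(add(Z, SZ), add(SZ, SSZ))), Z)))))
  [18] S(S(S(S(add(S(add(SZ, mul(add(Z, SZ), add(SZ, SSZ)))), Z)))))
  [19] S(S(S(S(S(add(add(SZ, mul(add(Z, SZ), add(SZ, SSZ))), Z))))))
  [20] S(S(S(S(S(add(S(add(Z, mul(add(Z, SZ), add(SZ, SSZ)))), Z))))))
  [21] S(S(S(S(S(S(add(add(Z, mul(add(Z, SZ), add(SZ, SSZ))), Z)))))))
  [22] S(S(S(S(S(S(add(mul(add(Z, SZ), add(SZ, SSZ)), Z)))))))
  [23] S(S(S(S(S(S(add(mul(SZ, add(SZ, SSZ)), Z)))))))
  [24] S(S(S(S(S(S(add(add(add(SZ, SSZ), mul(Z, add(SZ, SSZ))), Z)))))))
  [25] S(S(S(S(S(S(add(add(S(add(Z, SSZ)), mul(Z, add(SZ, SSZ))), Z)))))))
  [26] S(S(S(S(S(S(add(S(add(add(Z, SSZ), mul(Z, add(SZ, SSZ)))), Z)))))))
  [27] S(S(S(S(S(S(S(add(add(add(Z, SSZ), mul(Z, add(SZ, SSZ))), Z))))))))
  [28] S(S(S(S(S(S(S(add(add(SSZ, mul(Z, add(SZ, SSZ))), Z))))))))
  [29] S(S(S(S(S(S(S(add(S(add(SZ, mul(Z, add(SZ, SSZ)))), Z))))))))
  [30] S(S(S(S(S(S(S(S(add(add(SZ, mul(Z, add(SZ, SSZ))), Z)))))))))
  [31] S(S(S(S(S(S(S(S(add(S(add(Z, mul(Z, add(SZ, SSZ)))), Z)))))))))
  [32] S(S(S(S(S(S(S(S(S(add(add(Z, mul(Z, add(SZ, SSZ))), Z))))))))))
  [33] S(S(S(S(S(S(S(S(S(add(mul(Z, add(SZ, SSZ)), Z))))))))))
  [34] S(S(S(S(S(S(S(S(S(add(Z, Z))))))))))
  [35] S^9(Z)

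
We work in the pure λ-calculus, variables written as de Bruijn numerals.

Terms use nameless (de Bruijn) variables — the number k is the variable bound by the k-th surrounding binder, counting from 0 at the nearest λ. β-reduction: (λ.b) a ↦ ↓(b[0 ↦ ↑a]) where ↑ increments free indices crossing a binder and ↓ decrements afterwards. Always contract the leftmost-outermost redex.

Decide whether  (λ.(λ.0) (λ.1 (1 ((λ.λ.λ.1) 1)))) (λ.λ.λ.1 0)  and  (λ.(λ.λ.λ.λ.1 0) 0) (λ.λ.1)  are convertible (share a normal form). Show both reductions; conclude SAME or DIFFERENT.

Answer: SAME — A ⇓ λ.λ.λ.1 0, B ⇓ λ.λ.λ.1 0

Reduction:
Term A:
  start: (λ.(λ.0) (λ.1 (1 ((λ.λ.λ.1) 1)))) (λ.λ.λ.1 0)
  →1  (λ.0) (λ.(λ.λ.λ.1 0) ((λ.λ.λ.1 0) ((λ.λ.λ.1) (λ.λ.λ.1 0))))
  →2  λ.(λ.λ.λ.1 0) ((λ.λ.λ.1 0) ((λ.λ.λ.1) (λ.λ.λ.1 0)))
  →3  λ.λ.λ.1 0

Term B:
  start: (λ.(λ.λ.λ.λ.1 0) 0) (λ.λ.1)
  →1  (λ.λ.λ.λ.1 0) (λ.λ.1)
  →2  λ.λ.λ.1 0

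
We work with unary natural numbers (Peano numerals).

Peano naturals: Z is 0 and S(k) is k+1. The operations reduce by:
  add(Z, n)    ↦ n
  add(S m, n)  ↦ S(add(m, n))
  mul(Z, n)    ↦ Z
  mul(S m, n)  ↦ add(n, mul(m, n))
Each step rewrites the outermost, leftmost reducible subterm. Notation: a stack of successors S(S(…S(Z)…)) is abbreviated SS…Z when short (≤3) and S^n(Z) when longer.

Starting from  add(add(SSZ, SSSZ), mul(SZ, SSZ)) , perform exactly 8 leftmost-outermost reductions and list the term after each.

  start: add(add(SSZ, SSSZ), mul(SZ, SSZ))
  →1  add(S(add(SZ, SSSZ)), mul(SZ, SSZ))
  →2  S(add(add(SZ, SSSZ), mul(SZ, SSZ)))
  →3  S(add(S(add(Z, SSSZ)), mul(SZ, SSZ)))
  →4  S(S(add(add(Z, SSSZ), mul(SZ, SSZ))))
  →5  S(S(add(SSSZ, mul(SZ, SSZ))))
  →6  S(S(S(add(SSZ, mul(SZ, SSZ)))))
  →7  S(S(S(S(add(SZ, mul(SZ, SSZ))))))
  →8  S(S(S(S(S(add(Z, mul(SZ, SSZ)))))))

Answer: after 8 steps: S(S(S(S(S(add(Z, mul(SZ, SSZ)))))))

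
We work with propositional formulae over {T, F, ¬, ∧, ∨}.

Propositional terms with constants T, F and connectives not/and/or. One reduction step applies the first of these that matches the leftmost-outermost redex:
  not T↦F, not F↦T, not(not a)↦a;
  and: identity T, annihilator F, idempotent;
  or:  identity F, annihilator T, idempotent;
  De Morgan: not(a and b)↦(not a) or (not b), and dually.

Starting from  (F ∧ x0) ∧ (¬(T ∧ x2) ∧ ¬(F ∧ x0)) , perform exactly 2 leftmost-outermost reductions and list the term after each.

  start: (F ∧ x0) ∧ (¬(T ∧ x2) ∧ ¬(F ∧ x0))
  →1  F ∧ (¬(T ∧ x2) ∧ ¬(F ∧ x0))
  →2  F

Answer: after 2 steps: F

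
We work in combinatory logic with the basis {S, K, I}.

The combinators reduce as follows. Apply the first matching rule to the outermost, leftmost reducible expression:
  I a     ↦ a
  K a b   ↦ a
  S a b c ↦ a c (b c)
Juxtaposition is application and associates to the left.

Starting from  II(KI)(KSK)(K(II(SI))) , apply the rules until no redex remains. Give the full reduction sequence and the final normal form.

  start: II(KI)(KSK)(K(II(SI)))
  [1] I(KI)(KSK)(K(II(SI)))
  [2] KI(KSK)(K(II(SI)))
  [3] I(K(II(SI)))
  [4] K(II(SI))
  [5] K(I(SI))
  [6] K(SI)

Answer: normal form = K(SI)  (in 6 steps)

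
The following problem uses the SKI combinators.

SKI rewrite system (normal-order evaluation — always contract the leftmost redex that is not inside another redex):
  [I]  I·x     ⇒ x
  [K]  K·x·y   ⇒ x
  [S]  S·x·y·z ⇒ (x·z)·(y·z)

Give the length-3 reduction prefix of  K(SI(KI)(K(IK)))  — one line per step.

Answer: after 3 steps: K(IK)

Working:
  start: K(SI(KI)(K(IK)))
  →1  K(I(K(IK))(KI(K(IK))))
  →2  K(K(IK)(KI(K(IK))))
  →3  K(IK)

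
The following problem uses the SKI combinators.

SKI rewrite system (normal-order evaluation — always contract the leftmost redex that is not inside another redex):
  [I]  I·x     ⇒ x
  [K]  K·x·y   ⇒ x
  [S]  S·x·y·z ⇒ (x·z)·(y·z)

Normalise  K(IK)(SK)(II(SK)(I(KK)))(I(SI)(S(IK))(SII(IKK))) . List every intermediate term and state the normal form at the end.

  start: K(IK)(SK)(II(SK)(I(KK)))(I(SI)(S(IK))(SII(IKK)))
  step 1: IK(II(SK)(I(KK)))(I(SI)(S(IK))(SII(IKK)))
  step 2: K(II(SK)(I(KK)))(I(SI)(S(IK))(SII(IKK)))
  step 3: II(SK)(I(KK))
  step 4: I(SK)(I(KK))
  step 5: SK(I(KK))
  step 6: SK(KK)

Answer: normal form = SK(KK)  (in 6 steps)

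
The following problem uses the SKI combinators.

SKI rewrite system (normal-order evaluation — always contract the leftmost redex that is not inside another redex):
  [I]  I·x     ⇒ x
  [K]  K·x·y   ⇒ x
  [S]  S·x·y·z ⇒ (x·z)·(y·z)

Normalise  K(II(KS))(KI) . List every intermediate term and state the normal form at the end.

Answer: normal form = KS  (in 3 steps)

Reduction:
  start: K(II(KS))(KI)
  [1] II(KS)
  [2] I(KS)
  [3] KS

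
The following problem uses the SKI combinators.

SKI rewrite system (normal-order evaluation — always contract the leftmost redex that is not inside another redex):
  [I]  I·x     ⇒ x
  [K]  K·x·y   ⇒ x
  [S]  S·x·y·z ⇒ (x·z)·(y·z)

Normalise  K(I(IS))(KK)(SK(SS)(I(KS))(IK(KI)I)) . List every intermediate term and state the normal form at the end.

  start: K(I(IS))(KK)(SK(SS)(I(KS))(IK(KI)I))
  [1] I(IS)(SK(SS)(I(KS))(IK(KI)I))
  [2] IS(SK(SS)(I(KS))(IK(KI)I))
  [3] S(SK(SS)(I(KS))(IK(KI)I))
  [4] S(K(I(KS))(SS(I(KS)))(IK(KI)I))
  [5] S(I(KS)(IK(KI)I))
  [6] S(KS(IK(KI)I))
  [7] SS

Answer: normal form = SS  (in 7 steps)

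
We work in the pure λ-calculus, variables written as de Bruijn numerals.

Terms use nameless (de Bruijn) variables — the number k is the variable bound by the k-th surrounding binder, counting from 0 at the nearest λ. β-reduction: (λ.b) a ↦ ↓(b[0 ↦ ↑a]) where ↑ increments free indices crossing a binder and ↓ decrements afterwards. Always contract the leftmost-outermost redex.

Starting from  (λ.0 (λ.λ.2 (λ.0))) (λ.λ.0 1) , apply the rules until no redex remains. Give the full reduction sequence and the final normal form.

  start: (λ.0 (λ.λ.2 (λ.0))) (λ.λ.0 1)
  →1  (λ.λ.0 1) (λ.λ.(λ.λ.0 1) (λ.0))
  →2  λ.0 (λ.λ.(λ.λ.0 1) (λ.0))
  →3  λ.0 (λ.λ.λ.0 (λ.0))

Answer: normal form = λ.0 (λ.λ.λ.0 (λ.0))  (in 3 steps)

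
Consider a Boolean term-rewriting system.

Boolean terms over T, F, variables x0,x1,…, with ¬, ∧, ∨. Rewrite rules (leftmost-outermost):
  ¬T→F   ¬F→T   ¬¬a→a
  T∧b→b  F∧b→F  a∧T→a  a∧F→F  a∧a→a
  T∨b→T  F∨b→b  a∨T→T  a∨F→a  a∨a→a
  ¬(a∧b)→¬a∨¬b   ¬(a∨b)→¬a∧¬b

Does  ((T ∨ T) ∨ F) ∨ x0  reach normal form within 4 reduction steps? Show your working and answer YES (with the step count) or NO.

Answer: YES — reaches normal form T in 3 ≤ 4 steps

Working:
  start: ((T ∨ T) ∨ F) ∨ x0
  step 1: (T ∨ T) ∨ x0
  step 2: T ∨ x0
  step 3: T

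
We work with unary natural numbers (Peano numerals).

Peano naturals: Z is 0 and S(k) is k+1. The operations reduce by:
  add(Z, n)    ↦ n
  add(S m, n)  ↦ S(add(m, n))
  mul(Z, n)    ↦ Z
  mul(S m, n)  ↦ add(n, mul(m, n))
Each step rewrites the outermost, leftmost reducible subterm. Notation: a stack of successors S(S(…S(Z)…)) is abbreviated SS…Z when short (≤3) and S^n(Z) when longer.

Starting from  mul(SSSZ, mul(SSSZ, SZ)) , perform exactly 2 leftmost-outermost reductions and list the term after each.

  start: mul(SSSZ, mul(SSSZ, SZ))
  [1] add(mul(SSSZ, SZ), mul(SSZ, mul(SSSZ, SZ)))
  [2] add(add(SZ, mul(SSZ, SZ)), mul(SSZ, mul(SSSZ, SZ)))

Answer: after 2 steps: add(add(SZ, mul(SSZ, SZ)), mul(SSZ, mul(SSSZ, SZ)))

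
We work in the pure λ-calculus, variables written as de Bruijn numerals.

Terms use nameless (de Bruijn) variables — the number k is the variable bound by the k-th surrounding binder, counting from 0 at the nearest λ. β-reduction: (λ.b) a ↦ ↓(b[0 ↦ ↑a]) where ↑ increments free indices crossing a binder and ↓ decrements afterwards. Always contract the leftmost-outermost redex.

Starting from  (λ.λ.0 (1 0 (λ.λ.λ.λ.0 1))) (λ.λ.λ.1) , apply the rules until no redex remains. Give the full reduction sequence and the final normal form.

  start: (λ.λ.0 (1 0 (λ.λ.λ.λ.0 1))) (λ.λ.λ.1)
  [1] λ.0 ((λ.λ.λ.1) 0 (λ.λ.λ.λ.0 1))
  [2] λ.0 ((λ.λ.1) (λ.λ.λ.λ.0 1))
  [3] λ.0 (λ.λ.λ.λ.λ.0 1)

Answer: normal form = λ.0 (λ.λ.λ.λ.λ.0 1)  (in 3 steps)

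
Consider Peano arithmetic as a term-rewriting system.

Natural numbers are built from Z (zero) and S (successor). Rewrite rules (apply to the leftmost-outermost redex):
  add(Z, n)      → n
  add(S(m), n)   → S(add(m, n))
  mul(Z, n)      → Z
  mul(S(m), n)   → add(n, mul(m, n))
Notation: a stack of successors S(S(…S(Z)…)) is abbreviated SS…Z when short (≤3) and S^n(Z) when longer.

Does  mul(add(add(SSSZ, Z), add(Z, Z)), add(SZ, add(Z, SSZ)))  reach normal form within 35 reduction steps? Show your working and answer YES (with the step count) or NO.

Answer: YES — reaches normal form S^9(Z) in 34 ≤ 35 steps

Working:
  start: mul(add(add(SSSZ, Z), add(Z, Z)), add(SZ, add(Z, SSZ)))
  →1  mul(add(S(add(SSZ, Z)), add(Z, Z)), add(SZ, add(Z, SSZ)))
  →2  mul(S(add(add(SSZ, Z), add(Z, Z))), add(SZ, add(Z, SSZ)))
  →3  add(add(SZ, add(Z, SSZ)), mul(add(add(SSZ, Z), add(Z, Z)), add(SZ, add(Z, SSZ))))
  →4  add(S(add(Z, add(Z, SSZ))), mul(add(add(SSZ, Z), add(Z, Z)), add(SZ, add(Z, SSZ))))
  →5  S(add(add(Z, add(Z, SSZ)), mul(add(add(SSZ, Z), add(Z, Z)), add(SZ, add(Z, SSZ)))))
  →6  S(add(add(Z, SSZ), mul(add(add(SSZ, Z), add(Z, Z)), add(SZ, add(Z, SSZ)))))
  →7  S(add(SSZ, mul(add(add(SSZ, Z), add(Z, Z)), add(SZ, add(Z, SSZ)))))
  →8  S(S(add(SZ, mul(add(add(SSZ, Z), add(Z, Z)), add(SZ, add(Z, SSZ))))))
  →9  S(S(S(add(Z, mul(add(add(SSZ, Z), add(Z, Z)), add(SZ, add(Z, SSZ)))))))
  →10  S(S(S(mul(add(add(SSZ, Z), add(Z, Z)), add(SZ, add(Z, SSZ))))))
  →11  S(S(S(mul(add(S(add(SZ, Z)), add(Z, Z)), add(SZ, add(Z, SSZ))))))
  →12  S(S(S(mul(S(add(add(SZ, Z), add(Z, Z))), add(SZ, add(Z, SSZ))))))
  →13  S(S(S(add(add(SZ, add(Z, SSZ)), mul(add(add(SZ, Z), add(Z, Z)), add(SZ, add(Z, SSZ)))))))
  →14  S(S(S(add(S(add(Z, add(Z, SSZ))), mul(add(add(SZ, Z), add(Z, Z)), add(SZ, add(Z, SSZ)))))))
  →15  S(S(S(S(add(add(Z, add(Z, SSZ)), mul(add(add(SZ, Z), add(Z, Z)), add(SZ, add(Z, SSZ))))))))
  →16  S(S(S(S(add(add(Z, SSZ), mul(add(add(SZ, Z), add(Z, Z)), add(SZ, add(Z, SSZ))))))))
  →17  S(S(S(S(add(SSZ, mul(add(add(SZ, Z), add(Z, Z)), add(SZ, add(Z, SSZ))))))))
  →18  S(S(S(S(S(add(SZ, mul(add(add(SZ, Z), add(Z, Z)), add(SZ, add(Z, SSZ)))))))))
  →19  S(S(S(S(S(S(add(Z, mul(add(add(SZ, Z), add(Z, Z)), add(SZ, add(Z, SSZ))))))))))
  →20  S(S(S(S(S(S(mul(add(add(SZ, Z), add(Z, Z)), add(SZ, add(Z, SSZ)))))))))
  →21  S(S(S(S(S(S(mul(add(S(add(Z, Z)), add(Z, Z)), add(SZ, add(Z, SSZ)))))))))
  →22  S(S(S(S(S(S(mul(S(add(add(Z, Z), add(Z, Z))), add(SZ, add(Z, SSZ)))))))))
  →23  S(S(S(S(S(S(add(add(SZ, add(Z, SSZ)), mul(add(add(Z, Z), add(Z, Z)), add(SZ, add(Z, SSZ))))))))))
  →24  S(S(S(S(S(S(add(S(add(Z, add(Z, SSZ))), mul(add(add(Z, Z), add(Z, Z)), add(SZ, add(Z, SSZ))))))))))
  →25  S(S(S(S(S(S(S(add(add(Z, add(Z, SSZ)), mul(add(add(Z, Z), add(Z, Z)), add(SZ, add(Z, SSZ)))))))))))
  →26  S(S(S(S(S(S(S(add(add(Z, SSZ), mul(add(add(Z, Z), add(Z, Z)), add(SZ, add(Z, SSZ)))))))))))
  →27  S(S(S(S(S(S(S(add(SSZ, mul(add(add(Z, Z), add(Z, Z)), add(SZ, add(Z, SSZ)))))))))))
  →28  S(S(S(S(S(S(S(S(add(SZ, mul(add(add(Z, Z), add(Z, Z)), add(SZ, add(Z, SSZ))))))))))))
  →29  S(S(S(S(S(S(S(S(S(add(Z, mul(add(add(Z, Z), add(Z, Z)), add(SZ, add(Z, SSZ)))))))))))))
  →30  S(S(S(S(S(S(S(S(S(mul(add(add(Z, Z), add(Z, Z)), add(SZ, add(Z, SSZ))))))))))))
  →31  S(S(S(S(S(S(S(S(S(mul(add(Z, add(Z, Z)), add(SZ, add(Z, SSZ))))))))))))
  →32  S(S(S(S(S(S(S(S(S(mul(add(Z, Z), add(SZ, add(Z, SSZ))))))))))))
  →33  S(S(S(S(S(S(S(S(S(mul(Z, add(SZ, add(Z, SSZ))))))))))))
  →34  S^9(Z)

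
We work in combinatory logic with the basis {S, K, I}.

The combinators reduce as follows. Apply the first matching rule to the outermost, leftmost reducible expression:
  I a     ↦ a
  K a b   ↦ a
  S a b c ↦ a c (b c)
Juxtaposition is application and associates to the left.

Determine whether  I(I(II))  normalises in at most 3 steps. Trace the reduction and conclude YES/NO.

  start: I(I(II))
  [1] I(II)
  [2] II
  [3] I

Answer: YES — reaches normal form I in 3 ≤ 3 steps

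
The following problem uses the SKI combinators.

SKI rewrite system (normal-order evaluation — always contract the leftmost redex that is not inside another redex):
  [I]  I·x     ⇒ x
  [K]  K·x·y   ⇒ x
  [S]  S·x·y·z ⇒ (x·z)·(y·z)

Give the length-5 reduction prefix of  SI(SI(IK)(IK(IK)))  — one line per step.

Answer: after 5 steps: SIK

Working:
  start: SI(SI(IK)(IK(IK)))
  [1] SI(I(IK(IK))(IK(IK(IK))))
  [2] SI(IK(IK)(IK(IK(IK))))
  [3] SI(K(IK)(IK(IK(IK))))
  [4] SI(IK)
  [5] SIK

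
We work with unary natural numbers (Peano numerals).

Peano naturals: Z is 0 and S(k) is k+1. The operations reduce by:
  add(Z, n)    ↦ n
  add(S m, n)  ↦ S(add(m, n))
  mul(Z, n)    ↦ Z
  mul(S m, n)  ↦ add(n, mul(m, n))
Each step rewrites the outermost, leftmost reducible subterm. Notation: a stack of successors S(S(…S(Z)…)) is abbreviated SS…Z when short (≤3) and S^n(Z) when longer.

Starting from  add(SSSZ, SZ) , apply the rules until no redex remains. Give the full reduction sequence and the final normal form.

Answer: normal form = S^4(Z)  (in 4 steps)

Working:
  start: add(SSSZ, SZ)
  step 1: S(add(SSZ, SZ))
  step 2: S(S(add(SZ, SZ)))
  step 3: S(S(S(add(Z, SZ))))
  step 4: S^4(Z)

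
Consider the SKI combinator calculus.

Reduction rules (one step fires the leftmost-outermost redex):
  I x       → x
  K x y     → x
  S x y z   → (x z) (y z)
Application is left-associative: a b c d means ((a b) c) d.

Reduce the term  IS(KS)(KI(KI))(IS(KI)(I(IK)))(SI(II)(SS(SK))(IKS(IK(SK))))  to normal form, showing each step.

Answer: normal form = S(S(KI)K)(SSS)  (in 28 steps)

Reduction:
  start: IS(KS)(KI(KI))(IS(KI)(I(IK)))(SI(II)(SS(SK))(IKS(IK(SK))))
  →1  S(KS)(KI(KI))(IS(KI)(I(IK)))(SI(II)(SS(SK))(IKS(IK(SK))))
  →2  KS(IS(KI)(I(IK)))(KI(KI)(IS(KI)(I(IK))))(SI(II)(SS(SK))(IKS(IK(SK))))
  →3  S(KI(KI)(IS(KI)(I(IK))))(SI(II)(SS(SK))(IKS(IK(SK))))
  →4  S(I(IS(KI)(I(IK))))(SI(II)(SS(SK))(IKS(IK(SK))))
  →5  S(IS(KI)(I(IK)))(SI(II)(SS(SK))(IKS(IK(SK))))
  →6  S(S(KI)(I(IK)))(SI(II)(SS(SK))(IKS(IK(SK))))
  →7  S(S(KI)(IK))(SI(II)(SS(SK))(IKS(IK(SK))))
  →8  S(S(KI)K)(SI(II)(SS(SK))(IKS(IK(SK))))
  →9  S(S(KI)K)(I(SS(SK))(II(SS(SK)))(IKS(IK(SK))))
  →10  S(S(KI)K)(SS(SK)(II(SS(SK)))(IKS(IK(SK))))
  →11  S(S(KI)K)(S(II(SS(SK)))(SK(II(SS(SK))))(IKS(IK(SK))))
  →12  S(S(KI)K)(II(SS(SK))(IKS(IK(SK)))(SK(II(SS(SK)))(IKS(IK(SK)))))
  →13  S(S(KI)K)(I(SS(SK))(IKS(IK(SK)))(SK(II(SS(SK)))(IKS(IK(SK)))))
  →14  S(S(KI)K)(SS(SK)(IKS(IK(SK)))(SK(II(SS(SK)))(IKS(IK(SK)))))
  →15  S(S(KI)K)(S(IKS(IK(SK)))(SK(IKS(IK(SK))))(SK(II(SS(SK)))(IKS(IK(SK)))))
  →16  S(S(KI)K)(IKS(IK(SK))(SK(II(SS(SK)))(IKS(IK(SK))))(SK(IKS(IK(SK)))(SK(II(SS(SK)))(IKS(IK(SK))))))
  →17  S(S(KI)K)(KS(IK(SK))(SK(II(SS(SK)))(IKS(IK(SK))))(SK(IKS(IK(SK)))(SK(II(SS(SK)))(IKS(IK(SK))))))
  →18  S(S(KI)K)(S(SK(II(SS(SK)))(IKS(IK(SK))))(SK(IKS(IK(SK)))(SK(II(SS(SK)))(IKS(IK(SK))))))
  →19  S(S(KI)K)(S(K(IKS(IK(SK)))(II(SS(SK))(IKS(IK(SK)))))(SK(IKS(IK(SK)))(SK(II(SS(SK)))(IKS(IK(SK))))))
  →20  S(S(KI)K)(S(IKS(IK(SK)))(SK(IKS(IK(SK)))(SK(II(SS(SK)))(IKS(IK(SK))))))
  →21  S(S(KI)K)(S(KS(IK(SK)))(SK(IKS(IK(SK)))(SK(II(SS(SK)))(IKS(IK(SK))))))
  →22  S(S(KI)K)(SS(SK(IKS(IK(SK)))(SK(II(SS(SK)))(IKS(IK(SK))))))
  →23  S(S(KI)K)(SS(K(SK(II(SS(SK)))(IKS(IK(SK))))(IKS(IK(SK))(SK(II(SS(SK)))(IKS(IK(SK)))))))
  →24  S(S(KI)K)(SS(SK(II(SS(SK)))(IKS(IK(SK)))))
  →25  S(S(KI)K)(SS(K(IKS(IK(SK)))(II(SS(SK))(IKS(IK(SK))))))
  →26  S(S(KI)K)(SS(IKS(IK(SK))))
  →27  S(S(KI)K)(SS(KS(IK(SK))))
  →28  S(S(KI)K)(SSS)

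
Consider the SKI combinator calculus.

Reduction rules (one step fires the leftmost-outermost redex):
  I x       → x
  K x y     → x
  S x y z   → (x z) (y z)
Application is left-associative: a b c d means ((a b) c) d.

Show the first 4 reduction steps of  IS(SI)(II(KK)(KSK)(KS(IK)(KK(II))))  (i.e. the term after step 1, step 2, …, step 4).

  start: IS(SI)(II(KK)(KSK)(KS(IK)(KK(II))))
  [1] S(SI)(II(KK)(KSK)(KS(IK)(KK(II))))
  [2] S(SI)(I(KK)(KSK)(KS(IK)(KK(II))))
  [3] S(SI)(KK(KSK)(KS(IK)(KK(II))))
  [4] S(SI)(K(KS(IK)(KK(II))))

Answer: after 4 steps: S(SI)(K(KS(IK)(KK(II))))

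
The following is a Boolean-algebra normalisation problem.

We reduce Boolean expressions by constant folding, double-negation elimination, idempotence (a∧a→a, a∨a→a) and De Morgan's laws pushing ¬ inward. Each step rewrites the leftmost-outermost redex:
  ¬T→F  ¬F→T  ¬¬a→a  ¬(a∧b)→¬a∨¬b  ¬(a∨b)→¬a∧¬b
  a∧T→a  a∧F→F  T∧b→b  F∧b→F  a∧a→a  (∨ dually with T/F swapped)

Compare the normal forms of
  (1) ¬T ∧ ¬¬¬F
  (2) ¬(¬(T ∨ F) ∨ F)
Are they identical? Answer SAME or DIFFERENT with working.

Answer: DIFFERENT — A ⇓ F, B ⇓ T

Working:
Term A:
  start: ¬T ∧ ¬¬¬F
  [1] F ∧ ¬¬¬F
  [2] F

Term B:
  start: ¬(¬(T ∨ F) ∨ F)
  [1] ¬¬(T ∨ F) ∧ ¬F
  [2] (T ∨ F) ∧ ¬F
  [3] T ∧ ¬F
  [4] ¬F
  [5] T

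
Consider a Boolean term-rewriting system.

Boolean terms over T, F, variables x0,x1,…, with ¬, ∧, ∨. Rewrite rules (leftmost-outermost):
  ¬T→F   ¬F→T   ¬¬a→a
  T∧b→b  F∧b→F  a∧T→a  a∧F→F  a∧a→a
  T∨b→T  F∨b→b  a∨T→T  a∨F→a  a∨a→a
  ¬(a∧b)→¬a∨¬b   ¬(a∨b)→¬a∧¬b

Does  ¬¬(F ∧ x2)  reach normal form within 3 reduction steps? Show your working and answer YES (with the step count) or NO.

  start: ¬¬(F ∧ x2)
  step 1: F ∧ x2
  step 2: F

Answer: YES — reaches normal form F in 2 ≤ 3 steps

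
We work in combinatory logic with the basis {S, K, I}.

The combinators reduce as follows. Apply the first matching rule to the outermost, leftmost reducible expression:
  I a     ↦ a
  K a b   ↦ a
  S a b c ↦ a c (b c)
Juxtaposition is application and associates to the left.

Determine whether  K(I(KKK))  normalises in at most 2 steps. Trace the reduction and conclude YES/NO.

  start: K(I(KKK))
  →1  K(KKK)
  →2  KK

Answer: YES — reaches normal form KK in 2 ≤ 2 steps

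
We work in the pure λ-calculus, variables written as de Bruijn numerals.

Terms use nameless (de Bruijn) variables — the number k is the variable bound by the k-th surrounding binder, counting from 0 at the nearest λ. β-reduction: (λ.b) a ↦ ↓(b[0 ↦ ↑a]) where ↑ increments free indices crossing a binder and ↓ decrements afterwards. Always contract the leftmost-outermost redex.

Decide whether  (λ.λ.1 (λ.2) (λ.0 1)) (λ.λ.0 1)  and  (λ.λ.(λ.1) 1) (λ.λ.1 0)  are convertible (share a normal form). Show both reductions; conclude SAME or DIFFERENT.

Answer: DIFFERENT — A ⇓ λ.λ.λ.0 1, B ⇓ λ.0

Reduction:
Term A:
  start: (λ.λ.1 (λ.2) (λ.0 1)) (λ.λ.0 1)
  step 1: λ.(λ.λ.0 1) (λ.λ.λ.0 1) (λ.0 1)
  step 2: λ.(λ.0 (λ.λ.λ.0 1)) (λ.0 1)
  step 3: λ.(λ.0 1) (λ.λ.λ.0 1)
  step 4: λ.(λ.λ.λ.0 1) 0
  step 5: λ.λ.λ.0 1

Term B:
  start: (λ.λ.(λ.1) 1) (λ.λ.1 0)
  step 1: λ.(λ.1) (λ.λ.1 0)
  step 2: λ.0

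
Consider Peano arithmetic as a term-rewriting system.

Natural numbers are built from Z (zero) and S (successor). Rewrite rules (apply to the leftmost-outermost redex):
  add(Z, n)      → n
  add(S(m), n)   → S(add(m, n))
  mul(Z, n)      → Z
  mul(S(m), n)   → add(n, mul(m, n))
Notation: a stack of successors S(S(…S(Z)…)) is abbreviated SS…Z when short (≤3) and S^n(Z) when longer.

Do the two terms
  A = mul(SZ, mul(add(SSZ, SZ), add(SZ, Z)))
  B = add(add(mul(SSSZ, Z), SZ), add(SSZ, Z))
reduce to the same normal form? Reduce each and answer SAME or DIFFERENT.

Answer: SAME — A ⇓ SSSZ, B ⇓ SSSZ

Working:
Term A:
  start: mul(SZ, mul(add(SSZ, SZ), add(SZ, Z)))
  →1  add(mul(add(SSZ, SZ), add(SZ, Z)), mul(Z, mul(add(SSZ, SZ), add(SZ, Z))))
  →2  add(mul(S(add(SZ, SZ)), add(SZ, Z)), mul(Z, mul(add(SSZ, SZ), add(SZ, Z))))
  →3  add(add(add(SZ, Z), mul(add(SZ, SZ), add(SZ, Z))), mul(Z, mul(add(SSZ, SZ), add(SZ, Z))))
  →4  add(add(S(add(Z, Z)), mul(add(SZ, SZ), add(SZ, Z))), mul(Z, mul(add(SSZ, SZ), add(SZ, Z))))
  →5  add(S(add(add(Z, Z), mul(add(SZ, SZ), add(SZ, Z)))), mul(Z, mul(add(SSZ, SZ), add(SZ, Z))))
  →6  S(add(add(add(Z, Z), mul(add(SZ, SZ), add(SZ, Z))), mul(Z, mul(add(SSZ, SZ), add(SZ, Z)))))
  →7  S(add(add(Z, mul(add(SZ, SZ), add(SZ, Z))), mul(Z, mul(add(SSZ, SZ), add(SZ, Z)))))
  →8  S(add(mul(add(SZ, SZ), add(SZ, Z)), mul(Z, mul(add(SSZ, SZ), add(SZ, Z)))))
  →9  S(add(mul(S(add(Z, SZ)), add(SZ, Z)), mul(Z, mul(add(SSZ, SZ), add(SZ, Z)))))
  →10  S(add(add(add(SZ, Z), mul(add(Z, SZ), add(SZ, Z))), mul(Z, mul(add(SSZ, SZ), add(SZ, Z)))))
  →11  S(add(add(S(add(Z, Z)), mul(add(Z, SZ), add(SZ, Z))), mul(Z, mul(add(SSZ, SZ), add(SZ, Z)))))
  →12  S(add(S(add(add(Z, Z), mul(add(Z, SZ), add(SZ, Z)))), mul(Z, mul(add(SSZ, SZ), add(SZ, Z)))))
  →13  S(S(add(add(add(Z, Z), mul(add(Z, SZ), add(SZ, Z))), mul(Z, mul(add(SSZ, SZ), add(SZ, Z))))))
  →14  S(S(add(add(Z, mul(add(Z, SZ), add(SZ, Z))), mul(Z, mul(add(SSZ, SZ), add(SZ, Z))))))
  →15  S(S(add(mul(add(Z, SZ), add(SZ, Z)), mul(Z, mul(add(SSZ, SZ), add(SZ, Z))))))
  →16  S(S(add(mul(SZ, add(SZ, Z)), mul(Z, mul(add(SSZ, SZ), add(SZ, Z))))))
  →17  S(S(add(add(add(SZ, Z), mul(Z, add(SZ, Z))), mul(Z, mul(add(SSZ, SZ), add(SZ, Z))))))
  →18  S(S(add(add(S(add(Z, Z)), mul(Z, add(SZ, Z))), mul(Z, mul(add(SSZ, SZ), add(SZ, Z))))))
  →19  S(S(add(S(add(add(Z, Z), mul(Z, add(SZ, Z)))), mul(Z, mul(add(SSZ, SZ), add(SZ, Z))))))
  →20  S(S(S(add(add(add(Z, Z), mul(Z, add(SZ, Z))), mul(Z, mul(add(SSZ, SZ), add(SZ, Z)))))))
  →21  S(S(S(add(add(Z, mul(Z, add(SZ, Z))), mul(Z, mul(add(SSZ, SZ), add(SZ, Z)))))))
  →22  S(S(S(add(mul(Z, add(SZ, Z)), mul(Z, mul(add(SSZ, SZ), add(SZ, Z)))))))
  →23  S(S(S(add(Z, mul(Z, mul(add(SSZ, SZ), add(SZ, Z)))))))
  →24  S(S(S(mul(Z, mul(add(SSZ, SZ), add(SZ, Z))))))
  →25  SSSZ

Term B:
  start: add(add(mul(SSSZ, Z), SZ), add(SSZ, Z))
  →1  add(add(add(Z, mul(SSZ, Z)), SZ), add(SSZ, Z))
  →2  add(add(mul(SSZ, Z), SZ), add(SSZ, Z))
  →3  add(add(add(Z, mul(SZ, Z)), SZ), add(SSZ, Z))
  →4  add(add(mul(SZ, Z), SZ), add(SSZ, Z))
  →5  add(add(add(Z, mul(Z, Z)), SZ), add(SSZ, Z))
  →6  add(add(mul(Z, Z), SZ), add(SSZ, Z))
  →7  add(add(Z, SZ), add(SSZ, Z))
  →8  add(SZ, add(SSZ, Z))
  →9  S(add(Z, add(SSZ, Z)))
  →10  S(add(SSZ, Z))
  →11  S(S(add(SZ, Z)))
  →12  S(S(S(add(Z, Z))))
  →13  SSSZ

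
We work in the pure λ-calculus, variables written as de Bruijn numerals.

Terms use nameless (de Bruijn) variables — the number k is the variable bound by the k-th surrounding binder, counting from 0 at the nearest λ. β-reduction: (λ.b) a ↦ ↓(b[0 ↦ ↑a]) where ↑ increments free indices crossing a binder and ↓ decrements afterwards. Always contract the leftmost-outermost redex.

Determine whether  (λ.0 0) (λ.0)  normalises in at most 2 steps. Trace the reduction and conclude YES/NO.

Answer: YES — reaches normal form λ.0 in 2 ≤ 2 steps

Reduction:
  start: (λ.0 0) (λ.0)
  [1] (λ.0) (λ.0)
  [2] λ.0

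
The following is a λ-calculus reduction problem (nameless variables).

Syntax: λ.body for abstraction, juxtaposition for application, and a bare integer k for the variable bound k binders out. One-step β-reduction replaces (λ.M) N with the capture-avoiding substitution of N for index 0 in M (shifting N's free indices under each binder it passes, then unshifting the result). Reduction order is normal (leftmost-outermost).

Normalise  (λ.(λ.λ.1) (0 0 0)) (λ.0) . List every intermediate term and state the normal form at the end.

Answer: normal form = λ.λ.0  (in 4 steps)

Derivation:
  start: (λ.(λ.λ.1) (0 0 0)) (λ.0)
  step 1: (λ.λ.1) ((λ.0) (λ.0) (λ.0))
  step 2: λ.(λ.0) (λ.0) (λ.0)
  step 3: λ.(λ.0) (λ.0)
  step 4: λ.λ.0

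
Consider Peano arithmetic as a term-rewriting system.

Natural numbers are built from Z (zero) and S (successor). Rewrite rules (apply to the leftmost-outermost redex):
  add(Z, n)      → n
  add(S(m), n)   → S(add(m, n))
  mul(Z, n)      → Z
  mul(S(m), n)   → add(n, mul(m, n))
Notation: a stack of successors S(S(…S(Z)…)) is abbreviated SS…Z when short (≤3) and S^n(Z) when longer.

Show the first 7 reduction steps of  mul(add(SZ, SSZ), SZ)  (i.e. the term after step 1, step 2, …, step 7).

Answer: after 7 steps: S(S(add(Z, mul(SZ, SZ))))

Working:
  start: mul(add(SZ, SSZ), SZ)
  [1] mul(S(add(Z, SSZ)), SZ)
  [2] add(SZ, mul(add(Z, SSZ), SZ))
  [3] S(add(Z, mul(add(Z, SSZ), SZ)))
  [4] S(mul(add(Z, SSZ), SZ))
  [5] S(mul(SSZ, SZ))
  [6] S(add(SZ, mul(SZ, SZ)))
  [7] S(S(add(Z, mul(SZ, SZ))))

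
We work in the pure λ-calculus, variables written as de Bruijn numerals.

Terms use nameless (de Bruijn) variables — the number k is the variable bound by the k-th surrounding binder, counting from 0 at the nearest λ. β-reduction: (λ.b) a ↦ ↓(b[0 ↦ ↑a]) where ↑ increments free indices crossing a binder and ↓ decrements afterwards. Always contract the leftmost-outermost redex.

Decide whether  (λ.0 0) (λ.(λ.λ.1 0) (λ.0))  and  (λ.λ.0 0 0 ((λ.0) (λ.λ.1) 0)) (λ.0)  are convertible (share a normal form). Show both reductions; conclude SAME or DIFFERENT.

Term A:
  start: (λ.0 0) (λ.(λ.λ.1 0) (λ.0))
  step 1: (λ.(λ.λ.1 0) (λ.0)) (λ.(λ.λ.1 0) (λ.0))
  step 2: (λ.λ.1 0) (λ.0)
  step 3: λ.(λ.0) 0
  step 4: λ.0

Term B:
  start: (λ.λ.0 0 0 ((λ.0) (λ.λ.1) 0)) (λ.0)
  step 1: λ.0 0 0 ((λ.0) (λ.λ.1) 0)
  step 2: λ.0 0 0 ((λ.λ.1) 0)
  step 3: λ.0 0 0 (λ.1)

Answer: DIFFERENT — A ⇓ λ.0, B ⇓ λ.0 0 0 (λ.1)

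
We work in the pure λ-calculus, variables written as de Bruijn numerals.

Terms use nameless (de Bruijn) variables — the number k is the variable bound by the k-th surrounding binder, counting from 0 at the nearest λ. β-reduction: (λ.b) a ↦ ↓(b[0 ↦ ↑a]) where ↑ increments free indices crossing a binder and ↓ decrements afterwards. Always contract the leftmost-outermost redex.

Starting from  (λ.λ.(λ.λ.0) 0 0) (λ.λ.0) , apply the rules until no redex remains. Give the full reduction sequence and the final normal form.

  start: (λ.λ.(λ.λ.0) 0 0) (λ.λ.0)
  →1  λ.(λ.λ.0) 0 0
  →2  λ.(λ.0) 0
  →3  λ.0

Answer: normal form = λ.0  (in 3 steps)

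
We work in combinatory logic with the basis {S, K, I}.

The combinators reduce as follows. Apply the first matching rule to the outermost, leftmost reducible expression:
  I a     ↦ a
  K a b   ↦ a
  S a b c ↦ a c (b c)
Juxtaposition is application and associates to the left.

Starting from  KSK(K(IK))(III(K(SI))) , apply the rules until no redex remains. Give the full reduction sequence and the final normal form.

  start: KSK(K(IK))(III(K(SI)))
  step 1: S(K(IK))(III(K(SI)))
  step 2: S(KK)(III(K(SI)))
  step 3: S(KK)(II(K(SI)))
  step 4: S(KK)(I(K(SI)))
  step 5: S(KK)(K(SI))

Answer: normal form = S(KK)(K(SI))  (in 5 steps)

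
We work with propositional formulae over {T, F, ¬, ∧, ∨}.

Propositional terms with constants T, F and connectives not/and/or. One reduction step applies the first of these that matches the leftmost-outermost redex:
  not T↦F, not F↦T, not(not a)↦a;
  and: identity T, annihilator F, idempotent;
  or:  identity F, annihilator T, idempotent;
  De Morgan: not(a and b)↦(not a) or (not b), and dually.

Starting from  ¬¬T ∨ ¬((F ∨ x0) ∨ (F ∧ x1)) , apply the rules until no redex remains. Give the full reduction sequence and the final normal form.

Answer: normal form = T  (in 2 steps)

Working:
  start: ¬¬T ∨ ¬((F ∨ x0) ∨ (F ∧ x1))
  →1  T ∨ ¬((F ∨ x0) ∨ (F ∧ x1))
  →2  T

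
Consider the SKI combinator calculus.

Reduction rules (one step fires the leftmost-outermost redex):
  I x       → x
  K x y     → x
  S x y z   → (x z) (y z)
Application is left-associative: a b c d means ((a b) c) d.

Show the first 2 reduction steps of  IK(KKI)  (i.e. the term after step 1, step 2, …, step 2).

  start: IK(KKI)
  step 1: K(KKI)
  step 2: KK

Answer: after 2 steps: KK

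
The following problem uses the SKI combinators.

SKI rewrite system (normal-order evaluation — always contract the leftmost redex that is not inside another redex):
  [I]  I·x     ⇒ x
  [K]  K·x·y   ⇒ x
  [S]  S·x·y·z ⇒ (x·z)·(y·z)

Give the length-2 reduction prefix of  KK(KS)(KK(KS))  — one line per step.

Answer: after 2 steps: KK

Derivation:
  start: KK(KS)(KK(KS))
  step 1: K(KK(KS))
  step 2: KK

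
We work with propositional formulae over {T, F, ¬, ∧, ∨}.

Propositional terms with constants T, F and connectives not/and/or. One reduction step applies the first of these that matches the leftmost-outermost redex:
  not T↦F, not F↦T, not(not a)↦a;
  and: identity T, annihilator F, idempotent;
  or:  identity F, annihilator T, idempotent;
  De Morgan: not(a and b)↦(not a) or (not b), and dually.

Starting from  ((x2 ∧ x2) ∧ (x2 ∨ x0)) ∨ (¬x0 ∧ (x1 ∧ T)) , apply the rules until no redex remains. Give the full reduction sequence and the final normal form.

  start: ((x2 ∧ x2) ∧ (x2 ∨ x0)) ∨ (¬x0 ∧ (x1 ∧ T))
  [1] (x2 ∧ (x2 ∨ x0)) ∨ (¬x0 ∧ (x1 ∧ T))
  [2] (x2 ∧ (x2 ∨ x0)) ∨ (¬x0 ∧ x1)

Answer: normal form = (x2 ∧ (x2 ∨ x0)) ∨ (¬x0 ∧ x1)  (in 2 steps)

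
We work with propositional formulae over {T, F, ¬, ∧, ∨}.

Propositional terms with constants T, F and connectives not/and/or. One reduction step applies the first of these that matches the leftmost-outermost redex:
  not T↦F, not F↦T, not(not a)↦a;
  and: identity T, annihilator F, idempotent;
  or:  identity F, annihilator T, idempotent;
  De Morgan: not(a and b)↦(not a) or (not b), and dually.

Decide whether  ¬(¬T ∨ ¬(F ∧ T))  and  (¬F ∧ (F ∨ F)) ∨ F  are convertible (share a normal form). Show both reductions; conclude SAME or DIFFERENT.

Answer: SAME — A ⇓ F, B ⇓ F

Reduction:
Term A:
  start: ¬(¬T ∨ ¬(F ∧ T))
  [1] ¬¬T ∧ ¬¬(F ∧ T)
  [2] T ∧ ¬¬(F ∧ T)
  [3] ¬¬(F ∧ T)
  [4] F ∧ T
  [5] F

Term B:
  start: (¬F ∧ (F ∨ F)) ∨ F
  [1] ¬F ∧ (F ∨ F)
  [2] T ∧ (F ∨ F)
  [3] F ∨ F
  [4] F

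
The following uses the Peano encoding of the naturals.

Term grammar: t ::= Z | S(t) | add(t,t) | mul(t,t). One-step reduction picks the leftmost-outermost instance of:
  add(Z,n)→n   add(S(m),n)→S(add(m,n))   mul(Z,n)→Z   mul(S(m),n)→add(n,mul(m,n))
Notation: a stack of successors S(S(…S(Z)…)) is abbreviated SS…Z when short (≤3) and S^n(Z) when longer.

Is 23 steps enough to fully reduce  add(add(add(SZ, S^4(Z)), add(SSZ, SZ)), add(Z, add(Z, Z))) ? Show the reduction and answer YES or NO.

  start: add(add(add(SZ, S^4(Z)), add(SSZ, SZ)), add(Z, add(Z, Z)))
  →1  add(add(S(add(Z, S^4(Z))), add(SSZ, SZ)), add(Z, add(Z, Z)))
  →2  add(S(add(add(Z, S^4(Z)), add(SSZ, SZ))), add(Z, add(Z, Z)))
  →3  S(add(add(add(Z, S^4(Z)), add(SSZ, SZ)), add(Z, add(Z, Z))))
  →4  S(add(add(S^4(Z), add(SSZ, SZ)), add(Z, add(Z, Z))))
  →5  S(add(S(add(SSSZ, add(SSZ, SZ))), add(Z, add(Z, Z))))
  →6  S(S(add(add(SSSZ, add(SSZ, SZ)), add(Z, add(Z, Z)))))
  →7  S(S(add(S(add(SSZ, add(SSZ, SZ))), add(Z, add(Z, Z)))))
  →8  S(S(S(add(add(SSZ, add(SSZ, SZ)), add(Z, add(Z, Z))))))
  →9  S(S(S(add(S(add(SZ, add(SSZ, SZ))), add(Z, add(Z, Z))))))
  →10  S(S(S(S(add(add(SZ, add(SSZ, SZ)), add(Z, add(Z, Z)))))))
  →11  S(S(S(S(add(S(add(Z, add(SSZ, SZ))), add(Z, add(Z, Z)))))))
  →12  S(S(S(S(S(add(add(Z, add(SSZ, SZ)), add(Z, add(Z, Z))))))))
  →13  S(S(S(S(S(add(add(SSZ, SZ), add(Z, add(Z, Z))))))))
  →14  S(S(S(S(S(add(S(add(SZ, SZ)), add(Z, add(Z, Z))))))))
  →15  S(S(S(S(S(S(add(add(SZ, SZ), add(Z, add(Z, Z)))))))))
  →16  S(S(S(S(S(S(add(S(add(Z, SZ)), add(Z, add(Z, Z)))))))))
  →17  S(S(S(S(S(S(S(add(add(Z, SZ), add(Z, add(Z, Z))))))))))
  →18  S(S(S(S(S(S(S(add(SZ, add(Z, add(Z, Z))))))))))
  →19  S(S(S(S(S(S(S(S(add(Z, add(Z, add(Z, Z)))))))))))
  →20  S(S(S(S(S(S(S(S(add(Z, add(Z, Z))))))))))
  →21  S(S(S(S(S(S(S(S(add(Z, Z)))))))))
  →22  S^8(Z)

Answer: YES — reaches normal form S^8(Z) in 22 ≤ 23 steps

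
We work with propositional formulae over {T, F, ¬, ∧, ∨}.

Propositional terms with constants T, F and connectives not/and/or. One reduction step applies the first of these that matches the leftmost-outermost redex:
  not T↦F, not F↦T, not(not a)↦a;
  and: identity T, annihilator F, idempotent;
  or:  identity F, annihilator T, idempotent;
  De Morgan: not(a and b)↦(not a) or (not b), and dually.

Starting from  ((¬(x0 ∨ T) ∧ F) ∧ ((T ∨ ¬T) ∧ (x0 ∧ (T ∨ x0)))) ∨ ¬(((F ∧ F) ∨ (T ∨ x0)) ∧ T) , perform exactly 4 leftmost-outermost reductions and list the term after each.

Answer: after 4 steps: ¬((F ∧ F) ∨ (T ∨ x0)) ∨ ¬T

Reduction:
  start: ((¬(x0 ∨ T) ∧ F) ∧ ((T ∨ ¬T) ∧ (x0 ∧ (T ∨ x0)))) ∨ ¬(((F ∧ F) ∨ (T ∨ x0)) ∧ T)
  →1  (F ∧ ((T ∨ ¬T) ∧ (x0 ∧ (T ∨ x0)))) ∨ ¬(((F ∧ F) ∨ (T ∨ x0)) ∧ T)
  →2  F ∨ ¬(((F ∧ F) ∨ (T ∨ x0)) ∧ T)
  →3  ¬(((F ∧ F) ∨ (T ∨ x0)) ∧ T)
  →4  ¬((F ∧ F) ∨ (T ∨ x0)) ∨ ¬T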